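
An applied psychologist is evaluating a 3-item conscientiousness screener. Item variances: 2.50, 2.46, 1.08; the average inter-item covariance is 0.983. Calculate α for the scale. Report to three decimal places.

α = 0.741

sum of item variances = 2.50 + 2.46 + 1.08 = 6.04
Sum of the 3 distinct covariances = 3 × 0.983 = 2.949
σ²_total = sum of item variances + 2·Σcov = 6.04 + 2 × 2.949 = 11.938
α = (3/2)·(1 − 6.04/11.938) = 0.741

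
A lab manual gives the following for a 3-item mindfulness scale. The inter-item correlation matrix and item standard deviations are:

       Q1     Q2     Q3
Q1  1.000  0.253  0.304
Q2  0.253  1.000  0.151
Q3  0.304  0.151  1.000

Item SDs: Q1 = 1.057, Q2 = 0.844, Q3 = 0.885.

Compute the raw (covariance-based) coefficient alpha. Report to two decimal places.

α = 0.48

Σσ²ᵢ = 1.057² + 0.844² + 0.885² = 2.6128
Covariances σ_ij = r_ij · s_i · s_j:
  σ(Q1,Q2) = 0.253 × 1.057 × 0.844 = 0.2257
  σ(Q1,Q3) = 0.304 × 1.057 × 0.885 = 0.2844
  σ(Q2,Q3) = 0.151 × 0.844 × 0.885 = 0.1128
σ²_T = Σσ²ᵢ + 2·Σσ_ij = 2.6128 + 2 × 0.6229 = 3.8586
α = (3/2)·(1 − 2.6128/3.8586) = 0.48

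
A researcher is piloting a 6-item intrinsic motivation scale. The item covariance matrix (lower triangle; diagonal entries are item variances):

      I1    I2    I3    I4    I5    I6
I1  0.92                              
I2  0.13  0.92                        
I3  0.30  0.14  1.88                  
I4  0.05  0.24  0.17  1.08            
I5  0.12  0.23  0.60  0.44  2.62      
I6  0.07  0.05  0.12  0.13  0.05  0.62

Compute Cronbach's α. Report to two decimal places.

Cronbach's α = 0.50

Σσᵢ² = 0.92 + 0.92 + 1.88 + 1.08 + 2.62 + 0.62 = 8.04
Sum of off-diagonal covariances = 2.84
Var(T) = 8.04 + 2 × 2.84 = 13.72
α = (k/(k−1))·(1 − Σσᵢ²/Var(T)) = (6/5)·(1 − 8.04/13.72) = 0.50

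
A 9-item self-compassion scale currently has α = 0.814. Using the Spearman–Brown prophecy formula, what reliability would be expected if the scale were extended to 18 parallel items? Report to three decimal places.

Length factor m = 18/9 = 2.0000
α' = m·α / (1 + (m−1)·α)
   = 18/9 × 0.814 / (1 + (18/9 − 1) × 0.814)
   = 1.6280 / 1.8140 = 0.897

predicted reliability = 0.897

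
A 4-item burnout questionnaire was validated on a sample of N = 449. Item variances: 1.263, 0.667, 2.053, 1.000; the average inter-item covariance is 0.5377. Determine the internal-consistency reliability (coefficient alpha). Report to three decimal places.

α = 0.752

sum of item variances = 1.263 + 0.667 + 2.053 + 1.000 = 4.983
Sum of the 6 distinct covariances = 6 × 0.5377 = 3.2262
σ²_T = sum of item variances + 2·Σcov = 4.983 + 2 × 3.2262 = 11.4354
α = (4/3)·(1 − 4.983/11.4354) = 0.752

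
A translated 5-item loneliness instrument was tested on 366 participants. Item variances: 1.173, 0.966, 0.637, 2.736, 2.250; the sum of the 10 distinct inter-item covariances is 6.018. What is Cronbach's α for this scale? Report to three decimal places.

ΣVar(i) = 1.173 + 0.966 + 0.637 + 2.736 + 2.250 = 7.762
Sum of distinct covariances = 6.018
σ²_total = ΣVar(i) + 2·Σcov = 7.762 + 2 × 6.018 = 19.798
α = (5/4)·(1 − 7.762/19.798) = 0.760

Cronbach's α = 0.760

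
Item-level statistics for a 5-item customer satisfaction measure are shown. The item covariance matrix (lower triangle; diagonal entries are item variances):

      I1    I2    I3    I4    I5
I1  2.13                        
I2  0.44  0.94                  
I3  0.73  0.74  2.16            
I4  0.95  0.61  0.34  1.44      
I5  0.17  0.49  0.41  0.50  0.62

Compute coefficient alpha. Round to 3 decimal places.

coefficient alpha = 0.745

Σσ²ᵢ = 2.13 + 0.94 + 2.16 + 1.44 + 0.62 = 7.29
Sum of the distinct covariances = 5.38
σ²_total = 7.29 + 2 × 5.38 = 18.05
α = (k/(k−1))·(1 − Σσ²ᵢ/σ²_total) = (5/4)·(1 − 7.29/18.05) = 0.745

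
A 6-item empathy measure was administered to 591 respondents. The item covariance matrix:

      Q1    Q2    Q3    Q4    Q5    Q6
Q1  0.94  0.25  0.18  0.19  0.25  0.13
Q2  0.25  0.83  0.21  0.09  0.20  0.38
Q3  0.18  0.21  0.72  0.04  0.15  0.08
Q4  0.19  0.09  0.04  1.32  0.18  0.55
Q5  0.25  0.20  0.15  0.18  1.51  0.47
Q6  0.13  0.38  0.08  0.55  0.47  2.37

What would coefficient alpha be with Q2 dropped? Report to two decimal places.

coefficient alpha = 0.49

Remaining items: Q1, Q3, Q4, Q5, Q6 (k = 5).
ΣVar(i) = 0.94 + 0.72 + 1.32 + 1.51 + 2.37 = 6.86
σ²_total = 6.86 + 2 × 2.22 = 11.30
α (item deleted) = (5/4)·(1 − 6.86/11.30) = 0.49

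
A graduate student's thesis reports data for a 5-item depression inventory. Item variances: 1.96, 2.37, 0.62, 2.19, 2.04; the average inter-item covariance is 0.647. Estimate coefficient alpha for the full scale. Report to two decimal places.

Σσᵢ² = 1.96 + 2.37 + 0.62 + 2.19 + 2.04 = 9.18
Sum of the 10 distinct covariances = 10 × 0.647 = 6.470
σ²_total = Σσᵢ² + 2·Σcov = 9.18 + 2 × 6.470 = 22.120
α = (5/4)·(1 − 9.18/22.120) = 0.73

α = 0.73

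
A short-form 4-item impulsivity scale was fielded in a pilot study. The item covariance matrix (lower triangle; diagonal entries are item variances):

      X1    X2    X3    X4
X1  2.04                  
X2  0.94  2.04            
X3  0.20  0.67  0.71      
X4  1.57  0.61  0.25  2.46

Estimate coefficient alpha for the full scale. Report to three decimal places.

coefficient alpha = 0.719

Σσᵢ² = 2.04 + 2.04 + 0.71 + 2.46 = 7.25
Sum of off-diagonal covariances = 4.24
total variance = 7.25 + 2 × 4.24 = 15.73
α = (k/(k−1))·(1 − Σσᵢ²/total variance) = (4/3)·(1 − 7.25/15.73) = 0.719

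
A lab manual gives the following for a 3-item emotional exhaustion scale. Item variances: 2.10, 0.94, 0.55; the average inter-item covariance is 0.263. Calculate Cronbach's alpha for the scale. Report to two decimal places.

sum of item variances = 2.10 + 0.94 + 0.55 = 3.59
Sum of the 3 distinct covariances = 3 × 0.263 = 0.789
Var(T) = sum of item variances + 2·Σcov = 3.59 + 2 × 0.789 = 5.168
α = (3/2)·(1 − 3.59/5.168) = 0.46

Cronbach's alpha = 0.46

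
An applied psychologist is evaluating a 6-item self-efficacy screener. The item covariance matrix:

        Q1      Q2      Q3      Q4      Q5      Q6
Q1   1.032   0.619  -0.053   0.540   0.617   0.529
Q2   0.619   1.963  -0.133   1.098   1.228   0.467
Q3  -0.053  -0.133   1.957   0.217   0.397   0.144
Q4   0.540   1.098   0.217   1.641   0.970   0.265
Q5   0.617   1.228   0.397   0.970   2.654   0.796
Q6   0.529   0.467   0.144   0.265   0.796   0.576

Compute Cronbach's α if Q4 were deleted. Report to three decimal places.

Remaining items: Q1, Q2, Q3, Q5, Q6 (k = 5).
Σσ²ᵢ = 1.032 + 1.963 + 1.957 + 2.654 + 0.576 = 8.182
σ²_T = 8.182 + 2 × 4.611 = 17.404
α (item deleted) = (5/4)·(1 − 8.182/17.404) = 0.662

Cronbach's α = 0.662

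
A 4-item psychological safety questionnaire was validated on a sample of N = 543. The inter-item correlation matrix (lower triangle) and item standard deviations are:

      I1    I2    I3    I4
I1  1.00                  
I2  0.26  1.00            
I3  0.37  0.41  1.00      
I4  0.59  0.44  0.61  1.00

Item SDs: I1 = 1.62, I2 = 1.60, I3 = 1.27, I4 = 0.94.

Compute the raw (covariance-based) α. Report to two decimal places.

Σσ²ᵢ = 1.62² + 1.60² + 1.27² + 0.94² = 7.6809
Covariances σ_ij = r_ij · s_i · s_j:
  σ(I1,I2) = 0.26 × 1.62 × 1.60 = 0.6739
  σ(I1,I3) = 0.37 × 1.62 × 1.27 = 0.7612
  σ(I1,I4) = 0.59 × 1.62 × 0.94 = 0.8985
  σ(I2,I3) = 0.41 × 1.60 × 1.27 = 0.8331
  σ(I2,I4) = 0.44 × 1.60 × 0.94 = 0.6618
  σ(I3,I4) = 0.61 × 1.27 × 0.94 = 0.7282
σ²_T = Σσ²ᵢ + 2·Σσ_ij = 7.6809 + 2 × 4.5567 = 16.7943
α = (4/3)·(1 − 7.6809/16.7943) = 0.72

α = 0.72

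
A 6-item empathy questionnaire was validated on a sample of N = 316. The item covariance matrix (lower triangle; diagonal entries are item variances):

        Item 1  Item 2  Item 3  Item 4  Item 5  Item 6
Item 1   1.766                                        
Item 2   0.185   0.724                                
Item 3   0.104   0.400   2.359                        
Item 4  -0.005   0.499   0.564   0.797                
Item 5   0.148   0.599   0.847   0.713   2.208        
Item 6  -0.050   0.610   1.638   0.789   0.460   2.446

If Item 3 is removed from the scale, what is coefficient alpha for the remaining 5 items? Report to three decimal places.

α = 0.623

Remaining items: Item 1, Item 2, Item 4, Item 5, Item 6 (k = 5).
Σσᵢ² = 1.766 + 0.724 + 0.797 + 2.208 + 2.446 = 7.941
σ²_total = 7.941 + 2 × 3.948 = 15.837
α (item deleted) = (5/4)·(1 − 7.941/15.837) = 0.623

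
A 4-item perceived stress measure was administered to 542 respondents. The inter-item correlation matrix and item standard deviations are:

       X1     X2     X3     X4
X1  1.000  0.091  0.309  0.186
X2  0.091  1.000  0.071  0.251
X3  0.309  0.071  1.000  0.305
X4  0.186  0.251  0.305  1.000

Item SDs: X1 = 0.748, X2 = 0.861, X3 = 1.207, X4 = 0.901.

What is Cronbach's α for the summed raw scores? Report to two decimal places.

α = 0.50

Σσ²ᵢ = 0.748² + 0.861² + 1.207² + 0.901² = 3.5695
Covariances σ_ij = r_ij · s_i · s_j:
  σ(X1,X2) = 0.091 × 0.748 × 0.861 = 0.0586
  σ(X1,X3) = 0.309 × 0.748 × 1.207 = 0.2790
  σ(X1,X4) = 0.186 × 0.748 × 0.901 = 0.1254
  σ(X2,X3) = 0.071 × 0.861 × 1.207 = 0.0738
  σ(X2,X4) = 0.251 × 0.861 × 0.901 = 0.1947
  σ(X3,X4) = 0.305 × 1.207 × 0.901 = 0.3317
σ²_T = Σσ²ᵢ + 2·Σσ_ij = 3.5695 + 2 × 1.0632 = 5.6959
α = (4/3)·(1 − 3.5695/5.6959) = 0.50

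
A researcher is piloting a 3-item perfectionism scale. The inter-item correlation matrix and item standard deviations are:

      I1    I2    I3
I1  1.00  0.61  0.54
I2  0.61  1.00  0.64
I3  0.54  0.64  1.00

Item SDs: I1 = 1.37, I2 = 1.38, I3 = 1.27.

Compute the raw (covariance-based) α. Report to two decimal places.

α = 0.82

Σσ²ᵢ = 1.37² + 1.38² + 1.27² = 5.3942
Covariances σ_ij = r_ij · s_i · s_j:
  σ(I1,I2) = 0.61 × 1.37 × 1.38 = 1.1533
  σ(I1,I3) = 0.54 × 1.37 × 1.27 = 0.9395
  σ(I2,I3) = 0.64 × 1.38 × 1.27 = 1.1217
σ²_T = Σσ²ᵢ + 2·Σσ_ij = 5.3942 + 2 × 3.2145 = 11.8232
α = (3/2)·(1 − 5.3942/11.8232) = 0.82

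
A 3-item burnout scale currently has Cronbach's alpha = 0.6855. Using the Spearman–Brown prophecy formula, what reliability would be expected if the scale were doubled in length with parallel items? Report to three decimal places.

Length factor m = 2
α' = m·α / (1 + (m−1)·α)
   = 2 × 0.6855 / (1 + (2 − 1) × 0.6855)
   = 1.3710 / 1.6855 = 0.813

predicted reliability = 0.813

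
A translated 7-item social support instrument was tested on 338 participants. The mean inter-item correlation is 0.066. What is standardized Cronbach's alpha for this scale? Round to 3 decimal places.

α = 0.331

Standardized α = k·r̄ / (1 + (k−1)·r̄) = 7 × 0.066 / (1 + 6 × 0.066)
  = 0.4620 / 1.3960 = 0.331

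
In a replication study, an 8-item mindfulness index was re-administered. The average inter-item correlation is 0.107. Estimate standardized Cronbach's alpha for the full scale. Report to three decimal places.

standardized Cronbach's alpha = 0.489

Standardized α = k·r̄ / (1 + (k−1)·r̄) = 8 × 0.107 / (1 + 7 × 0.107)
  = 0.8560 / 1.7490 = 0.489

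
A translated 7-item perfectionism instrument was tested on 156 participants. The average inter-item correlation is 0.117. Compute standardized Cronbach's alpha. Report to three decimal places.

standardized Cronbach's alpha = 0.481

Standardized α = k·r̄ / (1 + (k−1)·r̄) = 7 × 0.117 / (1 + 6 × 0.117)
  = 0.8190 / 1.7020 = 0.481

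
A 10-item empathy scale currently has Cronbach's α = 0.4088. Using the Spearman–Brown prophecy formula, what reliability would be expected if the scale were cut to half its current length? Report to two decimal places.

Length factor m = 1/2
α' = m·α / (1 − (1−m)·α)
   = 1/2 × 0.4088 / (1 − (1 − 1/2) × 0.4088)
   = 0.2044 / 0.7956 = 0.26

predicted reliability = 0.26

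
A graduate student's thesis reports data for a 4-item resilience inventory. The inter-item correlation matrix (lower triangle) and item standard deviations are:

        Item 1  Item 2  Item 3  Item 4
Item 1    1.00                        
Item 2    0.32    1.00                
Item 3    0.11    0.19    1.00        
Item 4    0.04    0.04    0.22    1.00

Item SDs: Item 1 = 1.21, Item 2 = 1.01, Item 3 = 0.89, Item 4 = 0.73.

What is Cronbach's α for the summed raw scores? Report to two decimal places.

Σσ²ᵢ = 1.21² + 1.01² + 0.89² + 0.73² = 3.8092
Covariances σ_ij = r_ij · s_i · s_j:
  σ(Item 1,Item 2) = 0.32 × 1.21 × 1.01 = 0.3911
  σ(Item 1,Item 3) = 0.11 × 1.21 × 0.89 = 0.1185
  σ(Item 1,Item 4) = 0.04 × 1.21 × 0.73 = 0.0353
  σ(Item 2,Item 3) = 0.19 × 1.01 × 0.89 = 0.1708
  σ(Item 2,Item 4) = 0.04 × 1.01 × 0.73 = 0.0295
  σ(Item 3,Item 4) = 0.22 × 0.89 × 0.73 = 0.1429
σ²_T = Σσ²ᵢ + 2·Σσ_ij = 3.8092 + 2 × 0.8881 = 5.5854
α = (4/3)·(1 − 3.8092/5.5854) = 0.42

α = 0.42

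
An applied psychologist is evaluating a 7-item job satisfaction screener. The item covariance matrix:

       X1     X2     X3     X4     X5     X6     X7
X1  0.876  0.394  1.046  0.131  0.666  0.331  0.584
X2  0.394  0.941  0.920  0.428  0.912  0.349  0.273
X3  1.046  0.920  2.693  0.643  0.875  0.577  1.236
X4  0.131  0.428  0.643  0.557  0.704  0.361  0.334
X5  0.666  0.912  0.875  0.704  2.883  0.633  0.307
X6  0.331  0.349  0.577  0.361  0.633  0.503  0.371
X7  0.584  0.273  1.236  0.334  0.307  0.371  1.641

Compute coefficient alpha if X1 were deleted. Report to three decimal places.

α = 0.791

Remaining items: X2, X3, X4, X5, X6, X7 (k = 6).
Σσᵢ² = 0.941 + 2.693 + 0.557 + 2.883 + 0.503 + 1.641 = 9.218
σ²_total = 9.218 + 2 × 8.923 = 27.064
α (item deleted) = (6/5)·(1 − 9.218/27.064) = 0.791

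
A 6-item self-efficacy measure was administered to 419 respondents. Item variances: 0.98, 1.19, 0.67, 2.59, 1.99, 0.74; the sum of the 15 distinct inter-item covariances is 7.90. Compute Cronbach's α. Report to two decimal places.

ΣVar(i) = 0.98 + 1.19 + 0.67 + 2.59 + 1.99 + 0.74 = 8.16
Sum of distinct covariances = 7.90
σ²_T = ΣVar(i) + 2·Σcov = 8.16 + 2 × 7.90 = 23.96
α = (6/5)·(1 − 8.16/23.96) = 0.79

Cronbach's α = 0.79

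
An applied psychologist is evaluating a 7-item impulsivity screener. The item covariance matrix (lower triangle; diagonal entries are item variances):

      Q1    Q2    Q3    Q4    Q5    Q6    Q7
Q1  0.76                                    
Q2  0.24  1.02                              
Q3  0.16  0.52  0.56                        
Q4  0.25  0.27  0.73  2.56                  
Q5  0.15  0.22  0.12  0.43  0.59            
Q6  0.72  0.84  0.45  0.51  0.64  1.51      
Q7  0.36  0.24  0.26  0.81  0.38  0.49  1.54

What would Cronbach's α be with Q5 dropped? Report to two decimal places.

Cronbach's α = 0.76

Remaining items: Q1, Q2, Q3, Q4, Q6, Q7 (k = 6).
sum of item variances = 0.76 + 1.02 + 0.56 + 2.56 + 1.51 + 1.54 = 7.95
σ²_T = 7.95 + 2 × 6.85 = 21.65
α (item deleted) = (6/5)·(1 − 7.95/21.65) = 0.76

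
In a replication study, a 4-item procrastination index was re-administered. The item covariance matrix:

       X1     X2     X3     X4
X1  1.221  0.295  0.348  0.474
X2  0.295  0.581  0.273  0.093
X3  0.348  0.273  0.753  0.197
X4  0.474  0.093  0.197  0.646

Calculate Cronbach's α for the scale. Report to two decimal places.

α = 0.68

sum of item variances = 1.221 + 0.581 + 0.753 + 0.646 = 3.201
Sum of the distinct covariances = 1.680
total variance = 3.201 + 2 × 1.680 = 6.561
α = (k/(k−1))·(1 − sum of item variances/total variance) = (4/3)·(1 − 3.201/6.561) = 0.68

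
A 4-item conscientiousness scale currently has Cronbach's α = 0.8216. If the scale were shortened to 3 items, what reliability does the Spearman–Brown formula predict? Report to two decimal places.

Length factor m = 3/4 = 0.7500
α' = m·α / (1 − (1−m)·α)
   = 3/4 × 0.8216 / (1 − (1 − 3/4) × 0.8216)
   = 0.6162 / 0.7946 = 0.78

predicted reliability = 0.78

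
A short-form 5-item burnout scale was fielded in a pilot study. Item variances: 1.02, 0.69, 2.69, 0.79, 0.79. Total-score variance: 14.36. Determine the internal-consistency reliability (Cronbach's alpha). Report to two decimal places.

sum of item variances = 1.02 + 0.69 + 2.69 + 0.79 + 0.79 = 5.98
α = (k/(k−1))·(1 − sum of item variances/σ²_T) = (5/4)·(1 − 5.98/14.36) = 0.73

α = 0.73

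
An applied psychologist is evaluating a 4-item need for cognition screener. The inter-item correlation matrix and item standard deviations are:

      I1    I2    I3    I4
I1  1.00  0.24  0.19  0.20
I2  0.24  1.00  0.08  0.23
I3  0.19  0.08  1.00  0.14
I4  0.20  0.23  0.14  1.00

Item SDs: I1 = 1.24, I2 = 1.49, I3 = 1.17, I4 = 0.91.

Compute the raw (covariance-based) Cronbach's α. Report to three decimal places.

α = 0.456

Σσ²ᵢ = 1.24² + 1.49² + 1.17² + 0.91² = 5.9547
Covariances σ_ij = r_ij · s_i · s_j:
  σ(I1,I2) = 0.24 × 1.24 × 1.49 = 0.4434
  σ(I1,I3) = 0.19 × 1.24 × 1.17 = 0.2757
  σ(I1,I4) = 0.20 × 1.24 × 0.91 = 0.2257
  σ(I2,I3) = 0.08 × 1.49 × 1.17 = 0.1395
  σ(I2,I4) = 0.23 × 1.49 × 0.91 = 0.3119
  σ(I3,I4) = 0.14 × 1.17 × 0.91 = 0.1491
σ²_T = Σσ²ᵢ + 2·Σσ_ij = 5.9547 + 2 × 1.5453 = 9.0453
α = (4/3)·(1 − 5.9547/9.0453) = 0.456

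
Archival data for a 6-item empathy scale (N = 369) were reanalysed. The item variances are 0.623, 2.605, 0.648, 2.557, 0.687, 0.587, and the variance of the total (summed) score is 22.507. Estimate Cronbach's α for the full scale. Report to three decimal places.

α = 0.789

Σσᵢ² = 0.623 + 2.605 + 0.648 + 2.557 + 0.687 + 0.587 = 7.707
α = (k/(k−1))·(1 − Σσᵢ²/σ²_total) = (6/5)·(1 − 7.707/22.507) = 0.789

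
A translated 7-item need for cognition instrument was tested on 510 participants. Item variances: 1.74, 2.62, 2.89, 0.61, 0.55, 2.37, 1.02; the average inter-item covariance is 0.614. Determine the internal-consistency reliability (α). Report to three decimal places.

Σσ²ᵢ = 1.74 + 2.62 + 2.89 + 0.61 + 0.55 + 2.37 + 1.02 = 11.80
Sum of the 21 distinct covariances = 21 × 0.614 = 12.894
σ²_total = Σσ²ᵢ + 2·Σcov = 11.80 + 2 × 12.894 = 37.588
α = (7/6)·(1 − 11.80/37.588) = 0.800

α = 0.800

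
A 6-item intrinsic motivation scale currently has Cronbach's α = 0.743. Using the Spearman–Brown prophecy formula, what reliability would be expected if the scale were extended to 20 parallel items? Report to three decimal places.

predicted reliability = 0.906

Length factor m = 20/6 = 3.3333
α' = m·α / (1 + (m−1)·α)
   = 20/6 × 0.743 / (1 + (20/6 − 1) × 0.743)
   = 2.4767 / 2.7337 = 0.906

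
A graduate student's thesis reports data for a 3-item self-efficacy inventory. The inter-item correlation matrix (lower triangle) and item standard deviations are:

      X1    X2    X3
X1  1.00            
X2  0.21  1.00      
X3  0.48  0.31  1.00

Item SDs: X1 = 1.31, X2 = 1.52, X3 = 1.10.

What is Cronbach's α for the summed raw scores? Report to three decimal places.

Σσ²ᵢ = 1.31² + 1.52² + 1.10² = 5.2365
Covariances σ_ij = r_ij · s_i · s_j:
  σ(X1,X2) = 0.21 × 1.31 × 1.52 = 0.4182
  σ(X1,X3) = 0.48 × 1.31 × 1.10 = 0.6917
  σ(X2,X3) = 0.31 × 1.52 × 1.10 = 0.5183
σ²_T = Σσ²ᵢ + 2·Σσ_ij = 5.2365 + 2 × 1.6282 = 8.4929
α = (3/2)·(1 − 5.2365/8.4929) = 0.575

Cronbach's α = 0.575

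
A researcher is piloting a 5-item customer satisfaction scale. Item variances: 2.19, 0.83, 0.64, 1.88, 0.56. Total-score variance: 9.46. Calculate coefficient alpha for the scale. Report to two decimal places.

Σσᵢ² = 2.19 + 0.83 + 0.64 + 1.88 + 0.56 = 6.10
α = (k/(k−1))·(1 − Σσᵢ²/σ²_total) = (5/4)·(1 − 6.10/9.46) = 0.44

coefficient alpha = 0.44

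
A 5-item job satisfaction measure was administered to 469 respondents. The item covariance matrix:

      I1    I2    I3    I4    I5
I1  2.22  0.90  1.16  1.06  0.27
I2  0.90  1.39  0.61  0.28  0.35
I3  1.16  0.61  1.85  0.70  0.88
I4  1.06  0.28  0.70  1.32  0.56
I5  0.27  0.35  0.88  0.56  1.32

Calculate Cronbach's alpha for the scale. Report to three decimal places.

ΣVar(i) = 2.22 + 1.39 + 1.85 + 1.32 + 1.32 = 8.10
Sum of off-diagonal covariances = 6.77
Var(T) = 8.10 + 2 × 6.77 = 21.64
α = (k/(k−1))·(1 − ΣVar(i)/Var(T)) = (5/4)·(1 − 8.10/21.64) = 0.782

α = 0.782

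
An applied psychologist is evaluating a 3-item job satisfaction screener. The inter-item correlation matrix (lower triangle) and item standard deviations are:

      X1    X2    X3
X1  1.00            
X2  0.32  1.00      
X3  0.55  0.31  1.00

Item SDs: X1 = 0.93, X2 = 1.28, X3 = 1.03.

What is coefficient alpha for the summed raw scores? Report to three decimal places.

Σσ²ᵢ = 0.93² + 1.28² + 1.03² = 3.5642
Covariances σ_ij = r_ij · s_i · s_j:
  σ(X1,X2) = 0.32 × 0.93 × 1.28 = 0.3809
  σ(X1,X3) = 0.55 × 0.93 × 1.03 = 0.5268
  σ(X2,X3) = 0.31 × 1.28 × 1.03 = 0.4087
σ²_T = Σσ²ᵢ + 2·Σσ_ij = 3.5642 + 2 × 1.3164 = 6.1970
α = (3/2)·(1 − 3.5642/6.1970) = 0.637

coefficient alpha = 0.637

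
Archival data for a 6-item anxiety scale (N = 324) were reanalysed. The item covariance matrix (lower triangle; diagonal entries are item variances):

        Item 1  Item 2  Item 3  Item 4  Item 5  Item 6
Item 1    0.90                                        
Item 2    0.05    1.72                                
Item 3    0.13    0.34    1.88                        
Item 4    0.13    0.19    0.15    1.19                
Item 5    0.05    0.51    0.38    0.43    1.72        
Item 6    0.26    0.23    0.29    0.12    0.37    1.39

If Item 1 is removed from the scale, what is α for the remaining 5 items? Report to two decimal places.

α = 0.54

Remaining items: Item 2, Item 3, Item 4, Item 5, Item 6 (k = 5).
sum of item variances = 1.72 + 1.88 + 1.19 + 1.72 + 1.39 = 7.90
σ²_total = 7.90 + 2 × 3.01 = 13.92
α (item deleted) = (5/4)·(1 − 7.90/13.92) = 0.54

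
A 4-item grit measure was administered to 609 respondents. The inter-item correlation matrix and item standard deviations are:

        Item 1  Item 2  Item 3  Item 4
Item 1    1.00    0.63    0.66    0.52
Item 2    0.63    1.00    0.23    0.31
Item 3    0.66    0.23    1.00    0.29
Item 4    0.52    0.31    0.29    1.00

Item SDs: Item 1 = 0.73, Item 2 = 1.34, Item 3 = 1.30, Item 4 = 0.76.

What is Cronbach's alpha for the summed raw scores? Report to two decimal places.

Σσ²ᵢ = 0.73² + 1.34² + 1.30² + 0.76² = 4.5961
Covariances σ_ij = r_ij · s_i · s_j:
  σ(Item 1,Item 2) = 0.63 × 0.73 × 1.34 = 0.6163
  σ(Item 1,Item 3) = 0.66 × 0.73 × 1.30 = 0.6263
  σ(Item 1,Item 4) = 0.52 × 0.73 × 0.76 = 0.2885
  σ(Item 2,Item 3) = 0.23 × 1.34 × 1.30 = 0.4007
  σ(Item 2,Item 4) = 0.31 × 1.34 × 0.76 = 0.3157
  σ(Item 3,Item 4) = 0.29 × 1.30 × 0.76 = 0.2865
σ²_T = Σσ²ᵢ + 2·Σσ_ij = 4.5961 + 2 × 2.5340 = 9.6641
α = (4/3)·(1 − 4.5961/9.6641) = 0.70

α = 0.70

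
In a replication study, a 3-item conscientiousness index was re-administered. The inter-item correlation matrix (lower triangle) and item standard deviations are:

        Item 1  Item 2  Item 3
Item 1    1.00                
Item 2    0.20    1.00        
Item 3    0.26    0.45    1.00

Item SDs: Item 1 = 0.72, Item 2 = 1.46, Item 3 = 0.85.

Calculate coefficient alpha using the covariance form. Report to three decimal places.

coefficient alpha = 0.532

Σσ²ᵢ = 0.72² + 1.46² + 0.85² = 3.3725
Covariances σ_ij = r_ij · s_i · s_j:
  σ(Item 1,Item 2) = 0.20 × 0.72 × 1.46 = 0.2102
  σ(Item 1,Item 3) = 0.26 × 0.72 × 0.85 = 0.1591
  σ(Item 2,Item 3) = 0.45 × 1.46 × 0.85 = 0.5585
σ²_T = Σσ²ᵢ + 2·Σσ_ij = 3.3725 + 2 × 0.9278 = 5.2281
α = (3/2)·(1 − 3.3725/5.2281) = 0.532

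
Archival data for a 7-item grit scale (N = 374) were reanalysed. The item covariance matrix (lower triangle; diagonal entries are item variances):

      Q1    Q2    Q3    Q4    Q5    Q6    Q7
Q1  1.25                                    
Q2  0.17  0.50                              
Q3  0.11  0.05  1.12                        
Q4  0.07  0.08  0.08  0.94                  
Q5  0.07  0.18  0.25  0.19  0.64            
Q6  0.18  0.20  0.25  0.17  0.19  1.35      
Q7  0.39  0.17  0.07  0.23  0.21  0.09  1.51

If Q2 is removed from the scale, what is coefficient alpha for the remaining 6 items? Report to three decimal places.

Remaining items: Q1, Q3, Q4, Q5, Q6, Q7 (k = 6).
Σσᵢ² = 1.25 + 1.12 + 0.94 + 0.64 + 1.35 + 1.51 = 6.81
total variance = 6.81 + 2 × 2.55 = 11.91
α (item deleted) = (6/5)·(1 − 6.81/11.91) = 0.514

α = 0.514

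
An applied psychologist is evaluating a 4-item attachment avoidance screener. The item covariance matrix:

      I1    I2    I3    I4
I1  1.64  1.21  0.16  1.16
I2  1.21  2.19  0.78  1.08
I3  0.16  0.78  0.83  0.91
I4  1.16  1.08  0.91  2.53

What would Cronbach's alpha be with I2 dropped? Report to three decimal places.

Remaining items: I1, I3, I4 (k = 3).
Σσᵢ² = 1.64 + 0.83 + 2.53 = 5.00
σ²_T = 5.00 + 2 × 2.23 = 9.46
α (item deleted) = (3/2)·(1 − 5.00/9.46) = 0.707

Cronbach's alpha = 0.707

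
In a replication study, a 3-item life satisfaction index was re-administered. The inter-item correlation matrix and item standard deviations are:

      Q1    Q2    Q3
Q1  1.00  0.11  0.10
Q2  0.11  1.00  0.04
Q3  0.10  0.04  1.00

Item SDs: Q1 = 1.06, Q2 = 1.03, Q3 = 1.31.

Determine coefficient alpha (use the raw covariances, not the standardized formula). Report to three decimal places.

Σσ²ᵢ = 1.06² + 1.03² + 1.31² = 3.9006
Covariances σ_ij = r_ij · s_i · s_j:
  σ(Q1,Q2) = 0.11 × 1.06 × 1.03 = 0.1201
  σ(Q1,Q3) = 0.10 × 1.06 × 1.31 = 0.1389
  σ(Q2,Q3) = 0.04 × 1.03 × 1.31 = 0.0540
σ²_T = Σσ²ᵢ + 2·Σσ_ij = 3.9006 + 2 × 0.3130 = 4.5266
α = (3/2)·(1 − 3.9006/4.5266) = 0.207

coefficient alpha = 0.207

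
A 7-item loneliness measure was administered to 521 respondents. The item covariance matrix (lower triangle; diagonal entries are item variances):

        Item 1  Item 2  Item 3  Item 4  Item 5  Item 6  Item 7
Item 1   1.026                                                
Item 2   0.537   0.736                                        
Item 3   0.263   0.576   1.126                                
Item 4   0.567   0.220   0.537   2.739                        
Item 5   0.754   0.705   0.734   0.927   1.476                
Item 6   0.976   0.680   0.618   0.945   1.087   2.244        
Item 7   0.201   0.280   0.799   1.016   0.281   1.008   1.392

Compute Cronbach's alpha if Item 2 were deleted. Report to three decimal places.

Remaining items: Item 1, Item 3, Item 4, Item 5, Item 6, Item 7 (k = 6).
Σσᵢ² = 1.026 + 1.126 + 2.739 + 1.476 + 2.244 + 1.392 = 10.003
σ²_T = 10.003 + 2 × 10.713 = 31.429
α (item deleted) = (6/5)·(1 − 10.003/31.429) = 0.818

Cronbach's alpha = 0.818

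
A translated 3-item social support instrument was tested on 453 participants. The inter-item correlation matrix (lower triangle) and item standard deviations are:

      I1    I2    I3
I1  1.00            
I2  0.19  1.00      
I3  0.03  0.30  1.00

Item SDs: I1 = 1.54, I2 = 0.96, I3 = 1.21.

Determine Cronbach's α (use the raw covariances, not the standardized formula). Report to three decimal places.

Σσ²ᵢ = 1.54² + 0.96² + 1.21² = 4.7573
Covariances σ_ij = r_ij · s_i · s_j:
  σ(I1,I2) = 0.19 × 1.54 × 0.96 = 0.2809
  σ(I1,I3) = 0.03 × 1.54 × 1.21 = 0.0559
  σ(I2,I3) = 0.30 × 0.96 × 1.21 = 0.3485
σ²_T = Σσ²ᵢ + 2·Σσ_ij = 4.7573 + 2 × 0.6853 = 6.1279
α = (3/2)·(1 − 4.7573/6.1279) = 0.335

Cronbach's α = 0.335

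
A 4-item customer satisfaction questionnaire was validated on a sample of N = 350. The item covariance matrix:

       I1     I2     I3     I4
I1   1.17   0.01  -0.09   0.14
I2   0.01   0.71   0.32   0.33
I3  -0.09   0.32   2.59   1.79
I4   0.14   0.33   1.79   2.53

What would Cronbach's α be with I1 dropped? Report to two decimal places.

Remaining items: I2, I3, I4 (k = 3).
Σσ²ᵢ = 0.71 + 2.59 + 2.53 = 5.83
total variance = 5.83 + 2 × 2.44 = 10.71
α (item deleted) = (3/2)·(1 − 5.83/10.71) = 0.68

α = 0.68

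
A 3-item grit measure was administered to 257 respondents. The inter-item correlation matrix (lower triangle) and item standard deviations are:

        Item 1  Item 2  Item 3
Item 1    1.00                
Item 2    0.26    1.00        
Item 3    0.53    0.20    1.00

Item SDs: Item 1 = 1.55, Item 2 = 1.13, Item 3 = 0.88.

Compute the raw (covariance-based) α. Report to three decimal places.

Σσ²ᵢ = 1.55² + 1.13² + 0.88² = 4.4538
Covariances σ_ij = r_ij · s_i · s_j:
  σ(Item 1,Item 2) = 0.26 × 1.55 × 1.13 = 0.4554
  σ(Item 1,Item 3) = 0.53 × 1.55 × 0.88 = 0.7229
  σ(Item 2,Item 3) = 0.20 × 1.13 × 0.88 = 0.1989
σ²_T = Σσ²ᵢ + 2·Σσ_ij = 4.4538 + 2 × 1.3772 = 7.2082
α = (3/2)·(1 − 4.4538/7.2082) = 0.573

α = 0.573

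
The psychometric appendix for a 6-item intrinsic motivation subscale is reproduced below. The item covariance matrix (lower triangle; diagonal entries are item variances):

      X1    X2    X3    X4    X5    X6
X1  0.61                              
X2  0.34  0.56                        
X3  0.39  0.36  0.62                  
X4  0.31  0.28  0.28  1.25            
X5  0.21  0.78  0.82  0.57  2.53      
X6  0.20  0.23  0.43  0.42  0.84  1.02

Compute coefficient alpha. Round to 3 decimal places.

coefficient alpha = 0.795

Σσ²ᵢ = 0.61 + 0.56 + 0.62 + 1.25 + 2.53 + 1.02 = 6.59
Σ_{i<j} σ_ij = 6.46
Var(T) = 6.59 + 2 × 6.46 = 19.51
α = (k/(k−1))·(1 − Σσ²ᵢ/Var(T)) = (6/5)·(1 − 6.59/19.51) = 0.795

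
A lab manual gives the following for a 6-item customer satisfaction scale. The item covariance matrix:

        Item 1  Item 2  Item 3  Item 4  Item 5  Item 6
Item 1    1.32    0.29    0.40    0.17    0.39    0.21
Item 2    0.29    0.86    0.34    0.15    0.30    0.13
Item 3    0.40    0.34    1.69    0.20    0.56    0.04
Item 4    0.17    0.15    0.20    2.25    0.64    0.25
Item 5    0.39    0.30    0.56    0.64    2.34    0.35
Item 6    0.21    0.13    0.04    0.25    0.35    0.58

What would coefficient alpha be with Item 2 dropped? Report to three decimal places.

Remaining items: Item 1, Item 3, Item 4, Item 5, Item 6 (k = 5).
ΣVar(i) = 1.32 + 1.69 + 2.25 + 2.34 + 0.58 = 8.18
total variance = 8.18 + 2 × 3.21 = 14.60
α (item deleted) = (5/4)·(1 − 8.18/14.60) = 0.550

α = 0.550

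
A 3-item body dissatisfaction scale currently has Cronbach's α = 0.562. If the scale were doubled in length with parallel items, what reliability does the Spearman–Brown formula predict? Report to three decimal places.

Length factor m = 2
α' = m·α / (1 + (m−1)·α)
   = 2 × 0.562 / (1 + (2 − 1) × 0.562)
   = 1.1240 / 1.5620 = 0.720

predicted reliability = 0.720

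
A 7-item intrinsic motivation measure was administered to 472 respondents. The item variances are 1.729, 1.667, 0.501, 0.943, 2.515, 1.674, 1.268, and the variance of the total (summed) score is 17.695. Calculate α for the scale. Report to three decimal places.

α = 0.488

Σσᵢ² = 1.729 + 1.667 + 0.501 + 0.943 + 2.515 + 1.674 + 1.268 = 10.297
α = (k/(k−1))·(1 − Σσᵢ²/Var(T)) = (7/6)·(1 − 10.297/17.695) = 0.488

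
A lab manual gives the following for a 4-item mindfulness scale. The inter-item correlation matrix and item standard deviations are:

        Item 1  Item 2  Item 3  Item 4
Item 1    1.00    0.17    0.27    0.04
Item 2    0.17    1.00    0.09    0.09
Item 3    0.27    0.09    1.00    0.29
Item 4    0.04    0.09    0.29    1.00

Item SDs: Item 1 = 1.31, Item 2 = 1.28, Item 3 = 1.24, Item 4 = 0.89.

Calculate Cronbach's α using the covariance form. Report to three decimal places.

Σσ²ᵢ = 1.31² + 1.28² + 1.24² + 0.89² = 5.6842
Covariances σ_ij = r_ij · s_i · s_j:
  σ(Item 1,Item 2) = 0.17 × 1.31 × 1.28 = 0.2851
  σ(Item 1,Item 3) = 0.27 × 1.31 × 1.24 = 0.4386
  σ(Item 1,Item 4) = 0.04 × 1.31 × 0.89 = 0.0466
  σ(Item 2,Item 3) = 0.09 × 1.28 × 1.24 = 0.1428
  σ(Item 2,Item 4) = 0.09 × 1.28 × 0.89 = 0.1025
  σ(Item 3,Item 4) = 0.29 × 1.24 × 0.89 = 0.3200
σ²_T = Σσ²ᵢ + 2·Σσ_ij = 5.6842 + 2 × 1.3356 = 8.3554
α = (4/3)·(1 − 5.6842/8.3554) = 0.426

Cronbach's α = 0.426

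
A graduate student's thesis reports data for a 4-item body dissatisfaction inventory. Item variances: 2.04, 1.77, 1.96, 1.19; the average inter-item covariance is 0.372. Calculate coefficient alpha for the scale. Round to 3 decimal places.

α = 0.521

ΣVar(i) = 2.04 + 1.77 + 1.96 + 1.19 = 6.96
Sum of the 6 distinct covariances = 6 × 0.372 = 2.232
σ²_total = ΣVar(i) + 2·Σcov = 6.96 + 2 × 2.232 = 11.424
α = (4/3)·(1 − 6.96/11.424) = 0.521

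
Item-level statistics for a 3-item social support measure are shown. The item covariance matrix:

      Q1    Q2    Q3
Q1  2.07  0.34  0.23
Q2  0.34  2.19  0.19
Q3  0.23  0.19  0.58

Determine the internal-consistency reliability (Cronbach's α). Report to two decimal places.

α = 0.36

Σσᵢ² = 2.07 + 2.19 + 0.58 = 4.84
Σ_{i<j} σ_ij = 0.76
σ²_total = 4.84 + 2 × 0.76 = 6.36
α = (k/(k−1))·(1 − Σσᵢ²/σ²_total) = (3/2)·(1 − 4.84/6.36) = 0.36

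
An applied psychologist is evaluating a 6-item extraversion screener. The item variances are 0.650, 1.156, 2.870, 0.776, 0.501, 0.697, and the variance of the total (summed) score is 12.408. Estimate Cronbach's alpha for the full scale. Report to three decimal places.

sum of item variances = 0.650 + 1.156 + 2.870 + 0.776 + 0.501 + 0.697 = 6.650
α = (k/(k−1))·(1 − sum of item variances/total variance) = (6/5)·(1 − 6.650/12.408) = 0.557

Cronbach's alpha = 0.557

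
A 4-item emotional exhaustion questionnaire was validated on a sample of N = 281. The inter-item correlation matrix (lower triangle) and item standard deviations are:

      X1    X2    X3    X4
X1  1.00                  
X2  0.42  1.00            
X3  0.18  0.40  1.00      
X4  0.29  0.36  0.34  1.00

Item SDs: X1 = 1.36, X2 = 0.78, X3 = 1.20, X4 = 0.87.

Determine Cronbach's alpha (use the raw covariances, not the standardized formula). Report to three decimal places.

α = 0.625

Σσ²ᵢ = 1.36² + 0.78² + 1.20² + 0.87² = 4.6549
Covariances σ_ij = r_ij · s_i · s_j:
  σ(X1,X2) = 0.42 × 1.36 × 0.78 = 0.4455
  σ(X1,X3) = 0.18 × 1.36 × 1.20 = 0.2938
  σ(X1,X4) = 0.29 × 1.36 × 0.87 = 0.3431
  σ(X2,X3) = 0.40 × 0.78 × 1.20 = 0.3744
  σ(X2,X4) = 0.36 × 0.78 × 0.87 = 0.2443
  σ(X3,X4) = 0.34 × 1.20 × 0.87 = 0.3550
σ²_T = Σσ²ᵢ + 2·Σσ_ij = 4.6549 + 2 × 2.0561 = 8.7671
α = (4/3)·(1 − 4.6549/8.7671) = 0.625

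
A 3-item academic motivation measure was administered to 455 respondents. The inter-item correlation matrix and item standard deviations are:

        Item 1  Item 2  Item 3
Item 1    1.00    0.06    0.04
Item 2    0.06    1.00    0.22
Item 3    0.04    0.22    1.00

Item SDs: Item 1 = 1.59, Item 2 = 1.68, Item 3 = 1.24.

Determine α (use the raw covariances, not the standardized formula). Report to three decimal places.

α = 0.253

Σσ²ᵢ = 1.59² + 1.68² + 1.24² = 6.8881
Covariances σ_ij = r_ij · s_i · s_j:
  σ(Item 1,Item 2) = 0.06 × 1.59 × 1.68 = 0.1603
  σ(Item 1,Item 3) = 0.04 × 1.59 × 1.24 = 0.0789
  σ(Item 2,Item 3) = 0.22 × 1.68 × 1.24 = 0.4583
σ²_T = Σσ²ᵢ + 2·Σσ_ij = 6.8881 + 2 × 0.6975 = 8.2831
α = (3/2)·(1 − 6.8881/8.2831) = 0.253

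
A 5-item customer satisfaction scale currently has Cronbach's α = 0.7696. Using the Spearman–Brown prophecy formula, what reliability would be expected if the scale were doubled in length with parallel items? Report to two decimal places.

predicted reliability = 0.87

Length factor m = 2
α' = m·α / (1 + (m−1)·α)
   = 2 × 0.7696 / (1 + (2 − 1) × 0.7696)
   = 1.5392 / 1.7696 = 0.87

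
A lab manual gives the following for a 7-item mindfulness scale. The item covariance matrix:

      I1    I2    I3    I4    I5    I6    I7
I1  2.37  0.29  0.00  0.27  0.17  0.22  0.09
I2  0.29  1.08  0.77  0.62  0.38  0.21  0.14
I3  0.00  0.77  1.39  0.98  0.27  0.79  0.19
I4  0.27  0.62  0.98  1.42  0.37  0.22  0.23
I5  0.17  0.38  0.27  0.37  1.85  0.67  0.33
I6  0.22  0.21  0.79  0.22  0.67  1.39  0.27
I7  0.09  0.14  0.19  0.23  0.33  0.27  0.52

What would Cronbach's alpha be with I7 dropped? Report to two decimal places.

Remaining items: I1, I2, I3, I4, I5, I6 (k = 6).
sum of item variances = 2.37 + 1.08 + 1.39 + 1.42 + 1.85 + 1.39 = 9.50
total variance = 9.50 + 2 × 6.23 = 21.96
α (item deleted) = (6/5)·(1 − 9.50/21.96) = 0.68

Cronbach's alpha = 0.68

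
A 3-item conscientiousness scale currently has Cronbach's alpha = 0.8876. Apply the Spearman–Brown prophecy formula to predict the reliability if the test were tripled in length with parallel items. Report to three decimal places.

predicted reliability = 0.959

Length factor m = 3
α' = m·α / (1 + (m−1)·α)
   = 3 × 0.8876 / (1 + (3 − 1) × 0.8876)
   = 2.6628 / 2.7752 = 0.959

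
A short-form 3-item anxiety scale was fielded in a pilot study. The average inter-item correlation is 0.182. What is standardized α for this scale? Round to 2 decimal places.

Standardized α = k·r̄ / (1 + (k−1)·r̄) = 3 × 0.182 / (1 + 2 × 0.182)
  = 0.5460 / 1.3640 = 0.40

α = 0.40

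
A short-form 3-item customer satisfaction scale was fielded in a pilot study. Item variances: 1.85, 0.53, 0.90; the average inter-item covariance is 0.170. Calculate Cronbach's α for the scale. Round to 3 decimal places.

ΣVar(i) = 1.85 + 0.53 + 0.90 = 3.28
Sum of the 3 distinct covariances = 3 × 0.170 = 0.510
σ²_T = ΣVar(i) + 2·Σcov = 3.28 + 2 × 0.510 = 4.300
α = (3/2)·(1 − 3.28/4.300) = 0.356

α = 0.356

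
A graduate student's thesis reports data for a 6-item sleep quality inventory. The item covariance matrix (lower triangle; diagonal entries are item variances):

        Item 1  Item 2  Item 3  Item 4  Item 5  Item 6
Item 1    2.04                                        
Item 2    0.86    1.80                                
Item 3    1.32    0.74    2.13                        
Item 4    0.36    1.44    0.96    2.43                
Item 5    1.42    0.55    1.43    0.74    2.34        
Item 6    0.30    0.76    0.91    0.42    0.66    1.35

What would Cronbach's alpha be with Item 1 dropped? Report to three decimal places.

Remaining items: Item 2, Item 3, Item 4, Item 5, Item 6 (k = 5).
Σσᵢ² = 1.80 + 2.13 + 2.43 + 2.34 + 1.35 = 10.05
σ²_T = 10.05 + 2 × 8.61 = 27.27
α (item deleted) = (5/4)·(1 − 10.05/27.27) = 0.789

α = 0.789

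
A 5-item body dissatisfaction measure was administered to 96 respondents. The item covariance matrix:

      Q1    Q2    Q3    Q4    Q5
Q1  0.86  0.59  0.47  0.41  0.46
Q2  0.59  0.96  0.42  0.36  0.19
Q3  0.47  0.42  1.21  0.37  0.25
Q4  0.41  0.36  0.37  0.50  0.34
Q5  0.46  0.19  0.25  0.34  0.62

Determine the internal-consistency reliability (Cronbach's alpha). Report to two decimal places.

α = 0.81

ΣVar(i) = 0.86 + 0.96 + 1.21 + 0.50 + 0.62 = 4.15
Sum of off-diagonal covariances = 3.86
σ²_total = 4.15 + 2 × 3.86 = 11.87
α = (k/(k−1))·(1 − ΣVar(i)/σ²_total) = (5/4)·(1 − 4.15/11.87) = 0.81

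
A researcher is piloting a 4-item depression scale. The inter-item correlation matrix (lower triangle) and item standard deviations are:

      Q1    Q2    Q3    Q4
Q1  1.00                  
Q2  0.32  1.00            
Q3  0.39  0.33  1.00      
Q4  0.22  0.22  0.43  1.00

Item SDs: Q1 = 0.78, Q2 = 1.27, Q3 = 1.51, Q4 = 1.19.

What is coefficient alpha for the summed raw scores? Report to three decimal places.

Σσ²ᵢ = 0.78² + 1.27² + 1.51² + 1.19² = 5.9175
Covariances σ_ij = r_ij · s_i · s_j:
  σ(Q1,Q2) = 0.32 × 0.78 × 1.27 = 0.3170
  σ(Q1,Q3) = 0.39 × 0.78 × 1.51 = 0.4593
  σ(Q1,Q4) = 0.22 × 0.78 × 1.19 = 0.2042
  σ(Q2,Q3) = 0.33 × 1.27 × 1.51 = 0.6328
  σ(Q2,Q4) = 0.22 × 1.27 × 1.19 = 0.3325
  σ(Q3,Q4) = 0.43 × 1.51 × 1.19 = 0.7727
σ²_T = Σσ²ᵢ + 2·Σσ_ij = 5.9175 + 2 × 2.7185 = 11.3545
α = (4/3)·(1 − 5.9175/11.3545) = 0.638

coefficient alpha = 0.638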